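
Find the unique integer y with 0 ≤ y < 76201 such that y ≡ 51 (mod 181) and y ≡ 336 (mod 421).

33174

181⁻¹ mod 421: 181×107 ≡ 1 (mod 421), so 181⁻¹ ≡ 107.
y = 51 + 181×((336 − 51)×107 mod 421) = 51 + 181×183 = 33174.
Check: 33174 mod 181 = 51, 33174 mod 421 = 336. ✓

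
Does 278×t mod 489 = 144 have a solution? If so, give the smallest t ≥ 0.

486

gcd(278, 489) = 1, so a unique solution mod 489 exists.
278⁻¹ ≡ 146 (mod 489).
t ≡ 146×144 ≡ 486 (mod 489).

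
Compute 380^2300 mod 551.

By square-and-multiply:
380^1 ≡ 380 (mod 551)
380^2 ≡ 380^2 = 144400 ≡ 38 (mod 551)
380^4 ≡ 38^2 = 1444 ≡ 342 (mod 551)
380^8 ≡ 342^2 = 116964 ≡ 152 (mod 551)
380^16 ≡ 152^2 = 23104 ≡ 513 (mod 551)
380^32 ≡ 513^2 = 263169 ≡ 342 (mod 551)
380^64 ≡ 342^2 = 116964 ≡ 152 (mod 551)
380^128 ≡ 152^2 = 23104 ≡ 513 (mod 551)
380^256 ≡ 513^2 = 263169 ≡ 342 (mod 551)
380^512 ≡ 342^2 = 116964 ≡ 152 (mod 551)
380^1024 ≡ 152^2 = 23104 ≡ 513 (mod 551)
380^2048 ≡ 513^2 = 263169 ≡ 342 (mod 551)
380^2300 = 380^2048 × 380^128 × 380^64 × 380^32 × 380^16 × 380^8 × 380^4 ≡ 342 × 513 × 152 × 342 × 513 × 152 × 342 (mod 551).
Accumulate the product:
342 × 513 = 175446 ≡ 228
228 × 152 = 34656 ≡ 494
494 × 342 = 168948 ≡ 342
342 × 513 = 175446 ≡ 228
228 × 152 = 34656 ≡ 494
494 × 342 = 168948 ≡ 342

342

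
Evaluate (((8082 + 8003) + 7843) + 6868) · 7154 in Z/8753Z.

8082 + 8003 = 16085 ≡ 7332 (mod 8753)
7332 + 7843 = 15175 ≡ 6422 (mod 8753)
6422 + 6868 = 13290 ≡ 4537 (mod 8753)
4537 · 7154 = 32457698 ≡ 1574 (mod 8753)

1574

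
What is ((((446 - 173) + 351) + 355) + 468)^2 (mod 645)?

446 - 173 = 273
273 + 351 = 624
624 + 355 = 979 ≡ 334 (mod 645)
334 + 468 = 802 ≡ 157 (mod 645)
(157)^2 ≡ 139 (mod 645)

139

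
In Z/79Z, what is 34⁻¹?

79 = 2·34 + 11
34 = 3·11 + 1
11 = 11·1 + 0
gcd(34, 79) = 1, so the inverse exists.
Back-substitute for 1:
1 = 1·34 − 3·11
  = −3·79 + 7·34
So 34⁻¹ ≡ 7 (mod 79).

7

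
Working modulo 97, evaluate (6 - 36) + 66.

36

6 - 36 = -30 ≡ 67 (mod 97)
67 + 66 = 133 ≡ 36 (mod 97)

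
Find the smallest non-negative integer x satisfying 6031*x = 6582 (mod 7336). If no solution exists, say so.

gcd(6031, 7336) = 1, so a unique solution mod 7336 exists.
6031⁻¹ ≡ 4559 (mod 7336).
x ≡ 4559*6582 ≡ 3098 (mod 7336).

3098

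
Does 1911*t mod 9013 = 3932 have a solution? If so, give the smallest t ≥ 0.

gcd(1911, 9013) = 1, so a unique solution mod 9013 exists.
1911⁻¹ ≡ 5471 (mod 9013).
t ≡ 5471*3932 ≡ 6954 (mod 9013).

6954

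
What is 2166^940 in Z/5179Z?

2166^1 ≡ 2166 (mod 5179)
2166^2 ≡ 2166^2 = 4691556 ≡ 4561 (mod 5179)
2166^4 ≡ 4561^2 = 20802721 ≡ 3857 (mod 5179)
2166^8 ≡ 3857^2 = 14876449 ≡ 2361 (mod 5179)
2166^16 ≡ 2361^2 = 5574321 ≡ 1717 (mod 5179)
2166^32 ≡ 1717^2 = 2948089 ≡ 1238 (mod 5179)
2166^64 ≡ 1238^2 = 1532644 ≡ 4839 (mod 5179)
2166^128 ≡ 4839^2 = 23415921 ≡ 1662 (mod 5179)
2166^256 ≡ 1662^2 = 2762244 ≡ 1837 (mod 5179)
2166^512 ≡ 1837^2 = 3374569 ≡ 3040 (mod 5179)
2166^940 = 2166^512 × 2166^256 × 2166^128 × 2166^32 × 2166^8 × 2166^4 ≡ 3040 × 1837 × 1662 × 1238 × 2361 × 3857 (mod 5179).
Accumulate the product:
3040 × 1837 = 5584480 ≡ 1518
1518 × 1662 = 2522916 ≡ 743
743 × 1238 = 919834 ≡ 3151
3151 × 2361 = 7439511 ≡ 2467
2467 × 3857 = 9515219 ≡ 1396

1396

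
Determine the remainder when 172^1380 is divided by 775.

1

Compute successive squares:
1380 in binary is 10101100100, i.e. 1380 = 1024 + 256 + 64 + 32 + 4.
172^1 ≡ 172 (mod 775)
172^2 ≡ 172^2 = 29584 ≡ 134 (mod 775)
172^4 ≡ 134^2 = 17956 ≡ 131 (mod 775)
172^8 ≡ 131^2 = 17161 ≡ 111 (mod 775)
172^16 ≡ 111^2 = 12321 ≡ 696 (mod 775)
172^32 ≡ 696^2 = 484416 ≡ 41 (mod 775)
172^64 ≡ 41^2 = 1681 ≡ 131 (mod 775)
172^128 ≡ 131^2 = 17161 ≡ 111 (mod 775)
172^256 ≡ 111^2 = 12321 ≡ 696 (mod 775)
172^512 ≡ 696^2 = 484416 ≡ 41 (mod 775)
172^1024 ≡ 41^2 = 1681 ≡ 131 (mod 775)
172^1380 = 172^1024 * 172^256 * 172^64 * 172^32 * 172^4 ≡ 131 * 696 * 131 * 41 * 131 (mod 775).
Accumulate the product:
131 * 696 = 91176 ≡ 501
501 * 131 = 65631 ≡ 531
531 * 41 = 21771 ≡ 71
71 * 131 = 9301 ≡ 1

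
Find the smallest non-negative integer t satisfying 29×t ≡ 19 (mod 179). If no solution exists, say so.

gcd(29, 179) = 1, so a unique solution mod 179 exists.
29⁻¹ ≡ 142 (mod 179).
t ≡ 142×19 ≡ 13 (mod 179).

13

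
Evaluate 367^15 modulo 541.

130

15 in binary is 1111, i.e. 15 = 8 + 4 + 2 + 1.
367^1 ≡ 367 (mod 541)
367^2 ≡ 367^2 = 134689 ≡ 521 (mod 541)
367^4 ≡ 521^2 = 271441 ≡ 400 (mod 541)
367^8 ≡ 400^2 = 160000 ≡ 405 (mod 541)
367^15 = 367^8 · 367^4 · 367^2 · 367^1 ≡ 405 · 400 · 521 · 367 (mod 541).
Accumulate the product:
405 · 400 = 162000 ≡ 241
241 · 521 = 125561 ≡ 49
49 · 367 = 17983 ≡ 130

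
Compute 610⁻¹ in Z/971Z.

971 = 1×610 + 361
610 = 1×361 + 249
361 = 1×249 + 112
249 = 2×112 + 25
112 = 4×25 + 12
25 = 2×12 + 1
12 = 12×1 + 0
gcd(610, 971) = 1, so the inverse exists.
Back-substitute for 1:
1 = 1×25 − 2×12
  = −2×112 + 9×25
  = 9×249 − 20×112
  = −20×361 + 29×249
  = 29×610 − 49×361
  = −49×971 + 78×610
So 610⁻¹ ≡ 78 (mod 971).

78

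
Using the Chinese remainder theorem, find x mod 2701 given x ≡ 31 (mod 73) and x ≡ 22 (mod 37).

688

73⁻¹ mod 37: 73*36 ≡ 1 (mod 37), so 73⁻¹ ≡ 36.
x = 31 + 73*((22 − 31)*36 mod 37) = 31 + 73*9 = 688.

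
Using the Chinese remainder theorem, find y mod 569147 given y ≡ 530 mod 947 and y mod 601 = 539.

288418

947⁻¹ mod 601: 947×568 ≡ 1 (mod 601), so 947⁻¹ ≡ 568.
y = 530 + 947×((539 − 530)×568 mod 601) = 530 + 947×304 = 288418.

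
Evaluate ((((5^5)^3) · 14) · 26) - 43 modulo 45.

(5)^5 ≡ 20 (mod 45)
(20)^3 ≡ 35 (mod 45)
35 · 14 = 490 ≡ 40 (mod 45)
40 · 26 = 1040 ≡ 5 (mod 45)
5 - 43 = -38 ≡ 7 (mod 45)

7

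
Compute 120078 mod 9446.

120078 = 12*9446 + 6726, so 120078 ≡ 6726 (mod 9446).

6726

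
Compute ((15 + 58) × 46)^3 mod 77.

27

15 + 58 = 73
73 × 46 = 3358 ≡ 47 (mod 77)
(47)^3 ≡ 27 (mod 77)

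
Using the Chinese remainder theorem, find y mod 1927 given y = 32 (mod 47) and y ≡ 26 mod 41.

47⁻¹ mod 41: 47×7 ≡ 1 (mod 41), so 47⁻¹ ≡ 7.
y = 32 + 47×((26 − 32)×7 mod 41) = 32 + 47×40 = 1912.

1912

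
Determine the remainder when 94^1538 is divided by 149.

94^1 ≡ 94 (mod 149)
94^2 ≡ 94^2 = 8836 ≡ 45 (mod 149)
94^4 ≡ 45^2 = 2025 ≡ 88 (mod 149)
94^8 ≡ 88^2 = 7744 ≡ 145 (mod 149)
94^16 ≡ 145^2 = 21025 ≡ 16 (mod 149)
94^32 ≡ 16^2 = 256 ≡ 107 (mod 149)
94^64 ≡ 107^2 = 11449 ≡ 125 (mod 149)
94^128 ≡ 125^2 = 15625 ≡ 129 (mod 149)
94^256 ≡ 129^2 = 16641 ≡ 102 (mod 149)
94^512 ≡ 102^2 = 10404 ≡ 123 (mod 149)
94^1024 ≡ 123^2 = 15129 ≡ 80 (mod 149)
94^1538 = 94^1024 × 94^512 × 94^2 ≡ 80 × 123 × 45 (mod 149).
Accumulate the product:
80 × 123 = 9840 ≡ 6
6 × 45 = 270 ≡ 121

121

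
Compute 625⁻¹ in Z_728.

417

Run the extended Euclidean algorithm:
728 = 1·625 + 103
625 = 6·103 + 7
103 = 14·7 + 5
7 = 1·5 + 2
5 = 2·2 + 1
2 = 2·1 + 0
gcd(625, 728) = 1, so the inverse exists.
Bézout: 1 = 267·728 − 311·625.
So 625⁻¹ ≡ −311 ≡ 417 (mod 728).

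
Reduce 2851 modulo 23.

22

2851 = 123×23 + 22, so 2851 ≡ 22 (mod 23).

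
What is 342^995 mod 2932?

342^1 ≡ 342 (mod 2932)
342^2 ≡ 342^2 = 116964 ≡ 2616 (mod 2932)
342^4 ≡ 2616^2 = 6843456 ≡ 168 (mod 2932)
342^8 ≡ 168^2 = 28224 ≡ 1836 (mod 2932)
342^16 ≡ 1836^2 = 3370896 ≡ 2028 (mod 2932)
342^32 ≡ 2028^2 = 4112784 ≡ 2120 (mod 2932)
342^64 ≡ 2120^2 = 4494400 ≡ 2576 (mod 2932)
342^128 ≡ 2576^2 = 6635776 ≡ 660 (mod 2932)
342^256 ≡ 660^2 = 435600 ≡ 1664 (mod 2932)
342^512 ≡ 1664^2 = 2768896 ≡ 1088 (mod 2932)
342^995 = 342^512 * 342^256 * 342^128 * 342^64 * 342^32 * 342^2 * 342^1 ≡ 1088 * 1664 * 660 * 2576 * 2120 * 2616 * 342 (mod 2932).
Accumulate the product:
1088 * 1664 = 1810432 ≡ 1388
1388 * 660 = 916080 ≡ 1296
1296 * 2576 = 3338496 ≡ 1880
1880 * 2120 = 3985600 ≡ 1012
1012 * 2616 = 2647392 ≡ 2728
2728 * 342 = 932976 ≡ 600

600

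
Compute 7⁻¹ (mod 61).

61 = 8·7 + 5
7 = 1·5 + 2
5 = 2·2 + 1
2 = 2·1 + 0
gcd(7, 61) = 1, so the inverse exists.
Back-substitute for 1:
1 = 1·5 − 2·2
  = −2·7 + 3·5
  = 3·61 − 26·7
So 7⁻¹ ≡ −26 ≡ 35 (mod 61).

35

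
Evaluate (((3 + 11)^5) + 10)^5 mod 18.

0

3 + 11 = 14
(14)^5 ≡ 2 (mod 18)
2 + 10 = 12
(12)^5 ≡ 0 (mod 18)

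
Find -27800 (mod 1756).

-27800 = -16*1756 + 296, so -27800 ≡ 296 (mod 1756).

296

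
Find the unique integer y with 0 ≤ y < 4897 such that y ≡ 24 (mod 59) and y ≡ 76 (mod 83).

3977

59⁻¹ mod 83: 59*38 ≡ 1 (mod 83), so 59⁻¹ ≡ 38.
y = 24 + 59*((76 − 24)*38 mod 83) = 24 + 59*67 = 3977.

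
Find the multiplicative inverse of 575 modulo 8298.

4517

Run the extended Euclidean algorithm:
8298 = 14·575 + 248
575 = 2·248 + 79
248 = 3·79 + 11
79 = 7·11 + 2
11 = 5·2 + 1
2 = 2·1 + 0
gcd(575, 8298) = 1, so the inverse exists.
Bézout: 1 = 262·8298 − 3781·575.
So 575⁻¹ ≡ −3781 ≡ 4517 (mod 8298).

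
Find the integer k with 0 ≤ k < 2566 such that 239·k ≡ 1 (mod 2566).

2566 = 10×239 + 176
239 = 1×176 + 63
176 = 2×63 + 50
63 = 1×50 + 13
50 = 3×13 + 11
13 = 1×11 + 2
11 = 5×2 + 1
2 = 2×1 + 0
gcd(239, 2566) = 1, so the inverse exists.
Back-substitute for 1:
1 = 1×11 − 5×2
  = −5×13 + 6×11
  = 6×50 − 23×13
  = −23×63 + 29×50
  = 29×176 − 81×63
  = −81×239 + 110×176
  = 110×2566 − 1181×239
So 239⁻¹ ≡ −1181 ≡ 1385 (mod 2566).

1385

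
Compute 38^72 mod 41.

Compute successive squares:
38^1 ≡ 38 (mod 41)
38^2 ≡ 38^2 = 1444 ≡ 9 (mod 41)
38^4 ≡ 9^2 = 81 ≡ 40 (mod 41)
38^8 ≡ 40^2 = 1600 ≡ 1 (mod 41)
38^16 ≡ 1^2 = 1 (mod 41)
38^32 ≡ 1^2 = 1 (mod 41)
38^64 ≡ 1^2 = 1 (mod 41)
38^72 = 38^64 × 38^8 ≡ 1 × 1 (mod 41).
1 × 1 = 1 ≡ 1 (mod 41).

1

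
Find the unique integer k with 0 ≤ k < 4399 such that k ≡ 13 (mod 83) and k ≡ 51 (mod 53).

2171

83⁻¹ mod 53: 83×23 ≡ 1 (mod 53), so 83⁻¹ ≡ 23.
k = 13 + 83×((51 − 13)×23 mod 53) = 13 + 83×26 = 2171.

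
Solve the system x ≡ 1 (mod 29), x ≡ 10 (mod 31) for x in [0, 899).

29⁻¹ mod 31: 29·15 ≡ 1 (mod 31), so 29⁻¹ ≡ 15.
x = 1 + 29·((10 − 1)·15 mod 31) = 1 + 29·11 = 320.
Check: 320 mod 29 = 1, 320 mod 31 = 10. ✓

320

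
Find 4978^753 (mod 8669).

5561

By square-and-multiply:
753 in binary is 1011110001, i.e. 753 = 512 + 128 + 64 + 32 + 16 + 1.
4978^1 ≡ 4978 (mod 8669)
4978^2 ≡ 4978^2 = 24780484 ≡ 4482 (mod 8669)
4978^4 ≡ 4482^2 = 20088324 ≡ 2251 (mod 8669)
4978^8 ≡ 2251^2 = 5067001 ≡ 4305 (mod 8669)
4978^16 ≡ 4305^2 = 18533025 ≡ 7372 (mod 8669)
4978^32 ≡ 7372^2 = 54346384 ≡ 423 (mod 8669)
4978^64 ≡ 423^2 = 178929 ≡ 5549 (mod 8669)
4978^128 ≡ 5549^2 = 30791401 ≡ 7782 (mod 8669)
4978^256 ≡ 7782^2 = 60559524 ≡ 6559 (mod 8669)
4978^512 ≡ 6559^2 = 43020481 ≡ 4903 (mod 8669)
4978^753 = 4978^512 · 4978^128 · 4978^64 · 4978^32 · 4978^16 · 4978^1 ≡ 4903 · 7782 · 5549 · 423 · 7372 · 4978 (mod 8669).
Accumulate the product:
4903 · 7782 = 38155146 ≡ 2877
2877 · 5549 = 15964473 ≡ 4844
4844 · 423 = 2049012 ≡ 3128
3128 · 7372 = 23059616 ≡ 76
76 · 4978 = 378328 ≡ 5561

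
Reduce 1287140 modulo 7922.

1287140 = 162*7922 + 3776, so 1287140 ≡ 3776 (mod 7922).

3776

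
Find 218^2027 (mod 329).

22

2027 in binary is 11111101011, i.e. 2027 = 1024 + 512 + 256 + 128 + 64 + 32 + 8 + 2 + 1.
218^1 ≡ 218 (mod 329)
218^2 ≡ 218^2 = 47524 ≡ 148 (mod 329)
218^4 ≡ 148^2 = 21904 ≡ 190 (mod 329)
218^8 ≡ 190^2 = 36100 ≡ 239 (mod 329)
218^16 ≡ 239^2 = 57121 ≡ 204 (mod 329)
218^32 ≡ 204^2 = 41616 ≡ 162 (mod 329)
218^64 ≡ 162^2 = 26244 ≡ 253 (mod 329)
218^128 ≡ 253^2 = 64009 ≡ 183 (mod 329)
218^256 ≡ 183^2 = 33489 ≡ 260 (mod 329)
218^512 ≡ 260^2 = 67600 ≡ 155 (mod 329)
218^1024 ≡ 155^2 = 24025 ≡ 8 (mod 329)
218^2027 = 218^1024 * 218^512 * 218^256 * 218^128 * 218^64 * 218^32 * 218^8 * 218^2 * 218^1 ≡ 8 * 155 * 260 * 183 * 253 * 162 * 239 * 148 * 218 (mod 329).
Accumulate the product:
8 * 155 = 1240 ≡ 253
253 * 260 = 65780 ≡ 309
309 * 183 = 56547 ≡ 288
288 * 253 = 72864 ≡ 155
155 * 162 = 25110 ≡ 106
106 * 239 = 25334 ≡ 1
1 * 148 = 148
148 * 218 = 32264 ≡ 22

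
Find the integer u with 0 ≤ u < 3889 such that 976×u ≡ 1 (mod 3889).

By the extended Euclidean algorithm:
3889 = 3×976 + 961
976 = 1×961 + 15
961 = 64×15 + 1
15 = 15×1 + 0
gcd(976, 3889) = 1, so the inverse exists.
Back-substitute for 1:
1 = 1×961 − 64×15
  = −64×976 + 65×961
  = 65×3889 − 259×976
So 976⁻¹ ≡ −259 ≡ 3630 (mod 3889).

3630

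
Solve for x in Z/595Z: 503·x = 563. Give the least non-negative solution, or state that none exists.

466

gcd(503, 595) = 1, so a unique solution mod 595 exists.
503⁻¹ ≡ 97 (mod 595).
x ≡ 97·563 ≡ 466 (mod 595).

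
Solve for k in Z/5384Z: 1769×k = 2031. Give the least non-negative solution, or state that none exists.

1599

gcd(1769, 5384) = 1, so a unique solution mod 5384 exists.
1769⁻¹ ≡ 2657 (mod 5384).
k ≡ 2657×2031 ≡ 1599 (mod 5384).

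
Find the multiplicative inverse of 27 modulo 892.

859

By the extended Euclidean algorithm:
892 = 33×27 + 1
27 = 27×1 + 0
gcd(27, 892) = 1, so the inverse exists.
Bézout: 1 = 1×892 − 33×27.
So 27⁻¹ ≡ −33 ≡ 859 (mod 892).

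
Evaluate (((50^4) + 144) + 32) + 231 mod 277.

179

(50)^4 ≡ 49 (mod 277)
49 + 144 = 193
193 + 32 = 225
225 + 231 = 456 ≡ 179 (mod 277)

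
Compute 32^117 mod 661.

Using repeated squaring:
32^1 ≡ 32 (mod 661)
32^2 ≡ 32^2 = 1024 ≡ 363 (mod 661)
32^4 ≡ 363^2 = 131769 ≡ 230 (mod 661)
32^8 ≡ 230^2 = 52900 ≡ 20 (mod 661)
32^16 ≡ 20^2 = 400 (mod 661)
32^32 ≡ 400^2 = 160000 ≡ 38 (mod 661)
32^64 ≡ 38^2 = 1444 ≡ 122 (mod 661)
32^117 = 32^64 * 32^32 * 32^16 * 32^4 * 32^1 ≡ 122 * 38 * 400 * 230 * 32 (mod 661).
Accumulate the product:
122 * 38 = 4636 ≡ 9
9 * 400 = 3600 ≡ 295
295 * 230 = 67850 ≡ 428
428 * 32 = 13696 ≡ 476

476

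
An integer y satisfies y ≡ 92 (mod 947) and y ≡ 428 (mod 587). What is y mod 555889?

947⁻¹ mod 587: 947·256 ≡ 1 (mod 587), so 947⁻¹ ≡ 256.
y = 92 + 947·((428 − 92)·256 mod 587) = 92 + 947·314 = 297450.
Check: 297450 mod 947 = 92, 297450 mod 587 = 428. ✓

297450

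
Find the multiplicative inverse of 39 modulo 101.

57

101 = 2·39 + 23
39 = 1·23 + 16
23 = 1·16 + 7
16 = 2·7 + 2
7 = 3·2 + 1
2 = 2·1 + 0
gcd(39, 101) = 1, so the inverse exists.
Back-substitute for 1:
1 = 1·7 − 3·2
  = −3·16 + 7·7
  = 7·23 − 10·16
  = −10·39 + 17·23
  = 17·101 − 44·39
So 39⁻¹ ≡ −44 ≡ 57 (mod 101).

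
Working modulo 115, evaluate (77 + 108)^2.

77 + 108 = 185 ≡ 70 (mod 115)
(70)^2 ≡ 70 (mod 115)

70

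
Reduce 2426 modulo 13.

2426 = 186·13 + 8, so 2426 ≡ 8 (mod 13).

8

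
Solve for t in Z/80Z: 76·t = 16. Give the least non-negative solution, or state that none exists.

16

gcd(76, 80) = 4, and 4 | 16, so solutions exist.
Divide through by 4: 19·t ≡ 4 (mod 20).
19⁻¹ ≡ 19 (mod 20).
t ≡ 19·4 ≡ 16 (mod 20).
The smallest non-negative solution is t = 16.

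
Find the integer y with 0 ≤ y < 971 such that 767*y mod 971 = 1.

Apply the Euclidean algorithm and back-substitute:
971 = 1·767 + 204
767 = 3·204 + 155
204 = 1·155 + 49
155 = 3·49 + 8
49 = 6·8 + 1
8 = 8·1 + 0
gcd(767, 971) = 1, so the inverse exists.
Back-substitute for 1:
1 = 1·49 − 6·8
  = −6·155 + 19·49
  = 19·204 − 25·155
  = −25·767 + 94·204
  = 94·971 − 119·767
So 767⁻¹ ≡ −119 ≡ 852 (mod 971).

852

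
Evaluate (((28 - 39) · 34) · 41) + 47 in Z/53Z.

30

28 - 39 = -11 ≡ 42 (mod 53)
42 · 34 = 1428 ≡ 50 (mod 53)
50 · 41 = 2050 ≡ 36 (mod 53)
36 + 47 = 83 ≡ 30 (mod 53)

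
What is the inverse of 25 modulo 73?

73 = 2·25 + 23
25 = 1·23 + 2
23 = 11·2 + 1
2 = 2·1 + 0
gcd(25, 73) = 1, so the inverse exists.
Bézout: 1 = 12·73 − 35·25.
So 25⁻¹ ≡ −35 ≡ 38 (mod 73).

38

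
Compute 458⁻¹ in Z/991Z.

Run the extended Euclidean algorithm:
991 = 2×458 + 75
458 = 6×75 + 8
75 = 9×8 + 3
8 = 2×3 + 2
3 = 1×2 + 1
2 = 2×1 + 0
gcd(458, 991) = 1, so the inverse exists.
Bézout: 1 = 171×991 − 370×458.
So 458⁻¹ ≡ −370 ≡ 621 (mod 991).

621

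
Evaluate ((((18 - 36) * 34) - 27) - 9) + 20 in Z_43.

17

18 - 36 = -18 ≡ 25 (mod 43)
25 * 34 = 850 ≡ 33 (mod 43)
33 - 27 = 6
6 - 9 = -3 ≡ 40 (mod 43)
40 + 20 = 60 ≡ 17 (mod 43)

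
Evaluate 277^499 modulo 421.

339

By square-and-multiply:
499 in binary is 111110011, i.e. 499 = 256 + 128 + 64 + 32 + 16 + 2 + 1.
277^1 ≡ 277 (mod 421)
277^2 ≡ 277^2 = 76729 ≡ 107 (mod 421)
277^4 ≡ 107^2 = 11449 ≡ 82 (mod 421)
277^8 ≡ 82^2 = 6724 ≡ 409 (mod 421)
277^16 ≡ 409^2 = 167281 ≡ 144 (mod 421)
277^32 ≡ 144^2 = 20736 ≡ 107 (mod 421)
277^64 ≡ 107^2 = 11449 ≡ 82 (mod 421)
277^128 ≡ 82^2 = 6724 ≡ 409 (mod 421)
277^256 ≡ 409^2 = 167281 ≡ 144 (mod 421)
277^499 = 277^256 · 277^128 · 277^64 · 277^32 · 277^16 · 277^2 · 277^1 ≡ 144 · 409 · 82 · 107 · 144 · 107 · 277 (mod 421).
Accumulate the product:
144 · 409 = 58896 ≡ 377
377 · 82 = 30914 ≡ 181
181 · 107 = 19367 ≡ 1
1 · 144 = 144
144 · 107 = 15408 ≡ 252
252 · 277 = 69804 ≡ 339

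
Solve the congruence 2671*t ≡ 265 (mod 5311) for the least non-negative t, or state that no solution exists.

1559

gcd(2671, 5311) = 1, so a unique solution mod 5311 exists.
2671⁻¹ ≡ 1028 (mod 5311).
t ≡ 1028*265 ≡ 1559 (mod 5311).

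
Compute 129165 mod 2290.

129165 = 56*2290 + 925, so 129165 ≡ 925 (mod 2290).

925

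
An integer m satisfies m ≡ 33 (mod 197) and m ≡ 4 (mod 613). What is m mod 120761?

39236

197⁻¹ mod 613: 197×585 ≡ 1 (mod 613), so 197⁻¹ ≡ 585.
m = 33 + 197×((4 − 33)×585 mod 613) = 33 + 197×199 = 39236.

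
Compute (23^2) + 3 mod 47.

(23)^2 ≡ 12 (mod 47)
12 + 3 = 15

15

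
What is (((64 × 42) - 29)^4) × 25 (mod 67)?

64 × 42 = 2688 ≡ 8 (mod 67)
8 - 29 = -21 ≡ 46 (mod 67)
(46)^4 ≡ 47 (mod 67)
47 × 25 = 1175 ≡ 36 (mod 67)

36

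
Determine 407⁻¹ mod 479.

153

Run the extended Euclidean algorithm:
479 = 1·407 + 72
407 = 5·72 + 47
72 = 1·47 + 25
47 = 1·25 + 22
25 = 1·22 + 3
22 = 7·3 + 1
3 = 3·1 + 0
gcd(407, 479) = 1, so the inverse exists.
Bézout: 1 = −130·479 + 153·407.
So 407⁻¹ ≡ 153 (mod 479).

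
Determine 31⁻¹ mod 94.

91

Run the extended Euclidean algorithm:
94 = 3·31 + 1
31 = 31·1 + 0
gcd(31, 94) = 1, so the inverse exists.
Back-substitute for 1:
1 = 1·94 − 3·31
So 31⁻¹ ≡ −3 ≡ 91 (mod 94).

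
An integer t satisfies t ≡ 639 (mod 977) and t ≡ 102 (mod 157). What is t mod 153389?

33857

977⁻¹ mod 157: 977·9 ≡ 1 (mod 157), so 977⁻¹ ≡ 9.
t = 639 + 977·((102 − 639)·9 mod 157) = 639 + 977·34 = 33857.
Check: 33857 mod 977 = 639, 33857 mod 157 = 102. ✓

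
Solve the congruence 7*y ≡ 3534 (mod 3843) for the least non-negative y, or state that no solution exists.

no solution

gcd(7, 3843) = 7, and 7 does not divide 3534.
So the congruence has no solution.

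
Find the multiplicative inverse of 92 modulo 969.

969 = 10*92 + 49
92 = 1*49 + 43
49 = 1*43 + 6
43 = 7*6 + 1
6 = 6*1 + 0
gcd(92, 969) = 1, so the inverse exists.
Bézout: 1 = −15*969 + 158*92.
So 92⁻¹ ≡ 158 (mod 969).

158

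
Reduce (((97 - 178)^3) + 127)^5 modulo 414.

100

97 - 178 = -81 ≡ 333 (mod 414)
(333)^3 ≡ 135 (mod 414)
135 + 127 = 262
(262)^5 ≡ 100 (mod 414)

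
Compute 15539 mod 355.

274

15539 = 43·355 + 274, so 15539 ≡ 274 (mod 355).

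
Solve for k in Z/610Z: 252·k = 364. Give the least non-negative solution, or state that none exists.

137

gcd(252, 610) = 2, and 2 | 364, so solutions exist.
Divide through by 2: 126·k = 182 (mod 305).
126⁻¹ ≡ 46 (mod 305).
k ≡ 46·182 ≡ 137 (mod 305).
The smallest non-negative solution is k = 137.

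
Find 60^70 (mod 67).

56

By square-and-multiply:
70 in binary is 1000110, i.e. 70 = 64 + 4 + 2.
60^1 ≡ 60 (mod 67)
60^2 ≡ 60^2 = 3600 ≡ 49 (mod 67)
60^4 ≡ 49^2 = 2401 ≡ 56 (mod 67)
60^8 ≡ 56^2 = 3136 ≡ 54 (mod 67)
60^16 ≡ 54^2 = 2916 ≡ 35 (mod 67)
60^32 ≡ 35^2 = 1225 ≡ 19 (mod 67)
60^64 ≡ 19^2 = 361 ≡ 26 (mod 67)
60^70 = 60^64 × 60^4 × 60^2 ≡ 26 × 56 × 49 (mod 67).
Accumulate the product:
26 × 56 = 1456 ≡ 49
49 × 49 = 2401 ≡ 56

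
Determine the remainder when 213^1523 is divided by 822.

By square-and-multiply:
1523 in binary is 10111110011, i.e. 1523 = 1024 + 256 + 128 + 64 + 32 + 16 + 2 + 1.
213^1 ≡ 213 (mod 822)
213^2 ≡ 213^2 = 45369 ≡ 159 (mod 822)
213^4 ≡ 159^2 = 25281 ≡ 621 (mod 822)
213^8 ≡ 621^2 = 385641 ≡ 123 (mod 822)
213^16 ≡ 123^2 = 15129 ≡ 333 (mod 822)
213^32 ≡ 333^2 = 110889 ≡ 741 (mod 822)
213^64 ≡ 741^2 = 549081 ≡ 807 (mod 822)
213^128 ≡ 807^2 = 651249 ≡ 225 (mod 822)
213^256 ≡ 225^2 = 50625 ≡ 483 (mod 822)
213^512 ≡ 483^2 = 233289 ≡ 663 (mod 822)
213^1024 ≡ 663^2 = 439569 ≡ 621 (mod 822)
213^1523 = 213^1024 * 213^256 * 213^128 * 213^64 * 213^32 * 213^16 * 213^2 * 213^1 ≡ 621 * 483 * 225 * 807 * 741 * 333 * 159 * 213 (mod 822).
Accumulate the product:
621 * 483 = 299943 ≡ 735
735 * 225 = 165375 ≡ 153
153 * 807 = 123471 ≡ 171
171 * 741 = 126711 ≡ 123
123 * 333 = 40959 ≡ 681
681 * 159 = 108279 ≡ 597
597 * 213 = 127161 ≡ 573

573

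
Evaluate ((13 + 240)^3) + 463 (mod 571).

13 + 240 = 253
(253)^3 ≡ 146 (mod 571)
146 + 463 = 609 ≡ 38 (mod 571)

38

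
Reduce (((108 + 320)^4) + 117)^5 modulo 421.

70

108 + 320 = 428 ≡ 7 (mod 421)
(7)^4 ≡ 296 (mod 421)
296 + 117 = 413
(413)^5 ≡ 70 (mod 421)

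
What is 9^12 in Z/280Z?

1

Compute successive squares:
12 in binary is 1100, i.e. 12 = 8 + 4.
9^1 ≡ 9 (mod 280)
9^2 ≡ 9^2 = 81 (mod 280)
9^4 ≡ 81^2 = 6561 ≡ 121 (mod 280)
9^8 ≡ 121^2 = 14641 ≡ 81 (mod 280)
9^12 = 9^8 × 9^4 ≡ 81 × 121 (mod 280).
81 × 121 = 9801 ≡ 1 (mod 280).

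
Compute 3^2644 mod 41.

40

By square-and-multiply:
2644 in binary is 101001010100, i.e. 2644 = 2048 + 512 + 64 + 16 + 4.
3^1 ≡ 3 (mod 41)
3^2 ≡ 3^2 = 9 (mod 41)
3^4 ≡ 9^2 = 81 ≡ 40 (mod 41)
3^8 ≡ 40^2 = 1600 ≡ 1 (mod 41)
3^16 ≡ 1^2 = 1 (mod 41)
3^32 ≡ 1^2 = 1 (mod 41)
3^64 ≡ 1^2 = 1 (mod 41)
3^128 ≡ 1^2 = 1 (mod 41)
3^256 ≡ 1^2 = 1 (mod 41)
3^512 ≡ 1^2 = 1 (mod 41)
3^1024 ≡ 1^2 = 1 (mod 41)
3^2048 ≡ 1^2 = 1 (mod 41)
3^2644 = 3^2048 * 3^512 * 3^64 * 3^16 * 3^4 ≡ 1 * 1 * 1 * 1 * 40 (mod 41).
Accumulate the product:
1 * 1 = 1
1 * 1 = 1
1 * 1 = 1
1 * 40 = 40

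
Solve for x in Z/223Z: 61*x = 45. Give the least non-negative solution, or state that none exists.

gcd(61, 223) = 1, so a unique solution mod 223 exists.
61⁻¹ ≡ 117 (mod 223).
x ≡ 117*45 ≡ 136 (mod 223).

136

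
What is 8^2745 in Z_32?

0

By square-and-multiply:
2745 in binary is 101010111001, i.e. 2745 = 2048 + 512 + 128 + 32 + 16 + 8 + 1.
8^1 ≡ 8 (mod 32)
8^2 ≡ 8^2 = 64 ≡ 0 (mod 32)
8^4 ≡ 0^2 = 0 (mod 32)
8^8 ≡ 0^2 = 0 (mod 32)
8^16 ≡ 0^2 = 0 (mod 32)
8^32 ≡ 0^2 = 0 (mod 32)
8^64 ≡ 0^2 = 0 (mod 32)
8^128 ≡ 0^2 = 0 (mod 32)
8^256 ≡ 0^2 = 0 (mod 32)
8^512 ≡ 0^2 = 0 (mod 32)
8^1024 ≡ 0^2 = 0 (mod 32)
8^2048 ≡ 0^2 = 0 (mod 32)
8^2745 = 8^2048 × 8^512 × 8^128 × 8^32 × 8^16 × 8^8 × 8^1 ≡ 0 × 0 × 0 × 0 × 0 × 0 × 8 (mod 32).
Accumulate the product:
0 × 0 = 0
0 × 0 = 0
0 × 0 = 0
0 × 0 = 0
0 × 0 = 0
0 × 8 = 0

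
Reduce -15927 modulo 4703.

2885

-15927 = -4×4703 + 2885, so -15927 ≡ 2885 (mod 4703).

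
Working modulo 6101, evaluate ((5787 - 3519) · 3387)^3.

5787 - 3519 = 2268
2268 · 3387 = 7681716 ≡ 557 (mod 6101)
(557)^3 ≡ 3969 (mod 6101)

3969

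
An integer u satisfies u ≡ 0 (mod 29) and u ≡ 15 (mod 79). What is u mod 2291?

29⁻¹ mod 79: 29×30 ≡ 1 (mod 79), so 29⁻¹ ≡ 30.
u = 0 + 29×((15 − 0)×30 mod 79) = 0 + 29×55 = 1595.
Check: 1595 mod 29 = 0, 1595 mod 79 = 15. ✓

1595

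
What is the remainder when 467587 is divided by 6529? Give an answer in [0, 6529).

467587 = 71×6529 + 4028, so 467587 ≡ 4028 (mod 6529).

4028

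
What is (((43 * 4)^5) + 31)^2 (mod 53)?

36

43 * 4 = 172 ≡ 13 (mod 53)
(13)^5 ≡ 28 (mod 53)
28 + 31 = 59 ≡ 6 (mod 53)
(6)^2 ≡ 36 (mod 53)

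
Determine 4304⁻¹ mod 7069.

6798

Run the extended Euclidean algorithm:
7069 = 1*4304 + 2765
4304 = 1*2765 + 1539
2765 = 1*1539 + 1226
1539 = 1*1226 + 313
1226 = 3*313 + 287
313 = 1*287 + 26
287 = 11*26 + 1
26 = 26*1 + 0
gcd(4304, 7069) = 1, so the inverse exists.
Back-substitute for 1:
1 = 1*287 − 11*26
  = −11*313 + 12*287
  = 12*1226 − 47*313
  = −47*1539 + 59*1226
  = 59*2765 − 106*1539
  = −106*4304 + 165*2765
  = 165*7069 − 271*4304
So 4304⁻¹ ≡ −271 ≡ 6798 (mod 7069).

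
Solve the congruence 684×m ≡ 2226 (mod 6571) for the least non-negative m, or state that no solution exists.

gcd(684, 6571) = 1, so a unique solution mod 6571 exists.
684⁻¹ ≡ 855 (mod 6571).
m ≡ 855×2226 ≡ 4211 (mod 6571).

4211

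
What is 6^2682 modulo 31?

1

By square-and-multiply:
2682 in binary is 101001111010, i.e. 2682 = 2048 + 512 + 64 + 32 + 16 + 8 + 2.
6^1 ≡ 6 (mod 31)
6^2 ≡ 6^2 = 36 ≡ 5 (mod 31)
6^4 ≡ 5^2 = 25 (mod 31)
6^8 ≡ 25^2 = 625 ≡ 5 (mod 31)
6^16 ≡ 5^2 = 25 (mod 31)
6^32 ≡ 25^2 = 625 ≡ 5 (mod 31)
6^64 ≡ 5^2 = 25 (mod 31)
6^128 ≡ 25^2 = 625 ≡ 5 (mod 31)
6^256 ≡ 5^2 = 25 (mod 31)
6^512 ≡ 25^2 = 625 ≡ 5 (mod 31)
6^1024 ≡ 5^2 = 25 (mod 31)
6^2048 ≡ 25^2 = 625 ≡ 5 (mod 31)
6^2682 = 6^2048 * 6^512 * 6^64 * 6^32 * 6^16 * 6^8 * 6^2 ≡ 5 * 5 * 25 * 5 * 25 * 5 * 5 (mod 31).
Accumulate the product:
5 * 5 = 25
25 * 25 = 625 ≡ 5
5 * 5 = 25
25 * 25 = 625 ≡ 5
5 * 5 = 25
25 * 5 = 125 ≡ 1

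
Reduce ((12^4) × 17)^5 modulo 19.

(12)^4 ≡ 7 (mod 19)
7 × 17 = 119 ≡ 5 (mod 19)
(5)^5 ≡ 9 (mod 19)

9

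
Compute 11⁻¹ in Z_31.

17

Run the extended Euclidean algorithm:
31 = 2·11 + 9
11 = 1·9 + 2
9 = 4·2 + 1
2 = 2·1 + 0
gcd(11, 31) = 1, so the inverse exists.
Back-substitute for 1:
1 = 1·9 − 4·2
  = −4·11 + 5·9
  = 5·31 − 14·11
So 11⁻¹ ≡ −14 ≡ 17 (mod 31).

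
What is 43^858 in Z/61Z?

Using repeated squaring:
858 in binary is 1101011010, i.e. 858 = 512 + 256 + 64 + 16 + 8 + 2.
43^1 ≡ 43 (mod 61)
43^2 ≡ 43^2 = 1849 ≡ 19 (mod 61)
43^4 ≡ 19^2 = 361 ≡ 56 (mod 61)
43^8 ≡ 56^2 = 3136 ≡ 25 (mod 61)
43^16 ≡ 25^2 = 625 ≡ 15 (mod 61)
43^32 ≡ 15^2 = 225 ≡ 42 (mod 61)
43^64 ≡ 42^2 = 1764 ≡ 56 (mod 61)
43^128 ≡ 56^2 = 3136 ≡ 25 (mod 61)
43^256 ≡ 25^2 = 625 ≡ 15 (mod 61)
43^512 ≡ 15^2 = 225 ≡ 42 (mod 61)
43^858 = 43^512 * 43^256 * 43^64 * 43^16 * 43^8 * 43^2 ≡ 42 * 15 * 56 * 15 * 25 * 19 (mod 61).
Accumulate the product:
42 * 15 = 630 ≡ 20
20 * 56 = 1120 ≡ 22
22 * 15 = 330 ≡ 25
25 * 25 = 625 ≡ 15
15 * 19 = 285 ≡ 41

41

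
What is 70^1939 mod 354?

190

By square-and-multiply:
70^1 ≡ 70 (mod 354)
70^2 ≡ 70^2 = 4900 ≡ 298 (mod 354)
70^4 ≡ 298^2 = 88804 ≡ 304 (mod 354)
70^8 ≡ 304^2 = 92416 ≡ 22 (mod 354)
70^16 ≡ 22^2 = 484 ≡ 130 (mod 354)
70^32 ≡ 130^2 = 16900 ≡ 262 (mod 354)
70^64 ≡ 262^2 = 68644 ≡ 322 (mod 354)
70^128 ≡ 322^2 = 103684 ≡ 316 (mod 354)
70^256 ≡ 316^2 = 99856 ≡ 28 (mod 354)
70^512 ≡ 28^2 = 784 ≡ 76 (mod 354)
70^1024 ≡ 76^2 = 5776 ≡ 112 (mod 354)
70^1939 = 70^1024 · 70^512 · 70^256 · 70^128 · 70^16 · 70^2 · 70^1 ≡ 112 · 76 · 28 · 316 · 130 · 298 · 70 (mod 354).
Accumulate the product:
112 · 76 = 8512 ≡ 16
16 · 28 = 448 ≡ 94
94 · 316 = 29704 ≡ 322
322 · 130 = 41860 ≡ 88
88 · 298 = 26224 ≡ 28
28 · 70 = 1960 ≡ 190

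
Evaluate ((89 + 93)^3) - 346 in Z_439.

89 + 93 = 182
(182)^3 ≡ 220 (mod 439)
220 - 346 = -126 ≡ 313 (mod 439)

313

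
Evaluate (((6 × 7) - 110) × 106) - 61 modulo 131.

67

6 × 7 = 42
42 - 110 = -68 ≡ 63 (mod 131)
63 × 106 = 6678 ≡ 128 (mod 131)
128 - 61 = 67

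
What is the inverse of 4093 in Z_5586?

4819

Apply the Euclidean algorithm and back-substitute:
5586 = 1·4093 + 1493
4093 = 2·1493 + 1107
1493 = 1·1107 + 386
1107 = 2·386 + 335
386 = 1·335 + 51
335 = 6·51 + 29
51 = 1·29 + 22
29 = 1·22 + 7
22 = 3·7 + 1
7 = 7·1 + 0
gcd(4093, 5586) = 1, so the inverse exists.
Back-substitute for 1:
1 = 1·22 − 3·7
  = −3·29 + 4·22
  = 4·51 − 7·29
  = −7·335 + 46·51
  = 46·386 − 53·335
  = −53·1107 + 152·386
  = 152·1493 − 205·1107
  = −205·4093 + 562·1493
  = 562·5586 − 767·4093
So 4093⁻¹ ≡ −767 ≡ 4819 (mod 5586).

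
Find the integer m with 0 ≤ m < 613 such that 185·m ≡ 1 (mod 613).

613 = 3*185 + 58
185 = 3*58 + 11
58 = 5*11 + 3
11 = 3*3 + 2
3 = 1*2 + 1
2 = 2*1 + 0
gcd(185, 613) = 1, so the inverse exists.
Back-substitute for 1:
1 = 1*3 − 1*2
  = −1*11 + 4*3
  = 4*58 − 21*11
  = −21*185 + 67*58
  = 67*613 − 222*185
So 185⁻¹ ≡ −222 ≡ 391 (mod 613).

391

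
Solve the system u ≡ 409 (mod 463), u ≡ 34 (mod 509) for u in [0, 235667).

463⁻¹ mod 509: 463×343 ≡ 1 (mod 509), so 463⁻¹ ≡ 343.
u = 409 + 463×((34 − 409)×343 mod 509) = 409 + 463×152 = 70785.
Check: 70785 mod 463 = 409, 70785 mod 509 = 34. ✓

70785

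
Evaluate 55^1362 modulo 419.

1362 in binary is 10101010010, i.e. 1362 = 1024 + 256 + 64 + 16 + 2.
55^1 ≡ 55 (mod 419)
55^2 ≡ 55^2 = 3025 ≡ 92 (mod 419)
55^4 ≡ 92^2 = 8464 ≡ 84 (mod 419)
55^8 ≡ 84^2 = 7056 ≡ 352 (mod 419)
55^16 ≡ 352^2 = 123904 ≡ 299 (mod 419)
55^32 ≡ 299^2 = 89401 ≡ 154 (mod 419)
55^64 ≡ 154^2 = 23716 ≡ 252 (mod 419)
55^128 ≡ 252^2 = 63504 ≡ 235 (mod 419)
55^256 ≡ 235^2 = 55225 ≡ 336 (mod 419)
55^512 ≡ 336^2 = 112896 ≡ 185 (mod 419)
55^1024 ≡ 185^2 = 34225 ≡ 286 (mod 419)
55^1362 = 55^1024 * 55^256 * 55^64 * 55^16 * 55^2 ≡ 286 * 336 * 252 * 299 * 92 (mod 419).
Accumulate the product:
286 * 336 = 96096 ≡ 145
145 * 252 = 36540 ≡ 87
87 * 299 = 26013 ≡ 35
35 * 92 = 3220 ≡ 287

287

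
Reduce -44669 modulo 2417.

-44669 = -19*2417 + 1254, so -44669 ≡ 1254 (mod 2417).

1254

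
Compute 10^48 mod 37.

10^1 ≡ 10 (mod 37)
10^2 ≡ 10^2 = 100 ≡ 26 (mod 37)
10^4 ≡ 26^2 = 676 ≡ 10 (mod 37)
10^8 ≡ 10^2 = 100 ≡ 26 (mod 37)
10^16 ≡ 26^2 = 676 ≡ 10 (mod 37)
10^32 ≡ 10^2 = 100 ≡ 26 (mod 37)
10^48 = 10^32 × 10^16 ≡ 26 × 10 (mod 37).
26 × 10 = 260 ≡ 1 (mod 37).

1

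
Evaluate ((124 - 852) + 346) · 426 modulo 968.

860

124 - 852 = -728 ≡ 240 (mod 968)
240 + 346 = 586
586 · 426 = 249636 ≡ 860 (mod 968)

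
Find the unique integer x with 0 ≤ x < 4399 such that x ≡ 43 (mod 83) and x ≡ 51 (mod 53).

83⁻¹ mod 53: 83·23 ≡ 1 (mod 53), so 83⁻¹ ≡ 23.
x = 43 + 83·((51 − 43)·23 mod 53) = 43 + 83·25 = 2118.
Check: 2118 mod 83 = 43, 2118 mod 53 = 51. ✓

2118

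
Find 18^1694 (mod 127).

52

1694 in binary is 11010011110, i.e. 1694 = 1024 + 512 + 128 + 16 + 8 + 4 + 2.
18^1 ≡ 18 (mod 127)
18^2 ≡ 18^2 = 324 ≡ 70 (mod 127)
18^4 ≡ 70^2 = 4900 ≡ 74 (mod 127)
18^8 ≡ 74^2 = 5476 ≡ 15 (mod 127)
18^16 ≡ 15^2 = 225 ≡ 98 (mod 127)
18^32 ≡ 98^2 = 9604 ≡ 79 (mod 127)
18^64 ≡ 79^2 = 6241 ≡ 18 (mod 127)
18^128 ≡ 18^2 = 324 ≡ 70 (mod 127)
18^256 ≡ 70^2 = 4900 ≡ 74 (mod 127)
18^512 ≡ 74^2 = 5476 ≡ 15 (mod 127)
18^1024 ≡ 15^2 = 225 ≡ 98 (mod 127)
18^1694 = 18^1024 * 18^512 * 18^128 * 18^16 * 18^8 * 18^4 * 18^2 ≡ 98 * 15 * 70 * 98 * 15 * 74 * 70 (mod 127).
Accumulate the product:
98 * 15 = 1470 ≡ 73
73 * 70 = 5110 ≡ 30
30 * 98 = 2940 ≡ 19
19 * 15 = 285 ≡ 31
31 * 74 = 2294 ≡ 8
8 * 70 = 560 ≡ 52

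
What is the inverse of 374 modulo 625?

Run the extended Euclidean algorithm:
625 = 1·374 + 251
374 = 1·251 + 123
251 = 2·123 + 5
123 = 24·5 + 3
5 = 1·3 + 2
3 = 1·2 + 1
2 = 2·1 + 0
gcd(374, 625) = 1, so the inverse exists.
Bézout: 1 = −149·625 + 249·374.
So 374⁻¹ ≡ 249 (mod 625).

249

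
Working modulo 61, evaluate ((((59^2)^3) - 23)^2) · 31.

17

(59)^2 ≡ 4 (mod 61)
(4)^3 ≡ 3 (mod 61)
3 - 23 = -20 ≡ 41 (mod 61)
(41)^2 ≡ 34 (mod 61)
34 · 31 = 1054 ≡ 17 (mod 61)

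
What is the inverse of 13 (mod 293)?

248

293 = 22×13 + 7
13 = 1×7 + 6
7 = 1×6 + 1
6 = 6×1 + 0
gcd(13, 293) = 1, so the inverse exists.
Bézout: 1 = 2×293 − 45×13.
So 13⁻¹ ≡ −45 ≡ 248 (mod 293).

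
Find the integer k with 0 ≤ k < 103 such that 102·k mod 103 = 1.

103 = 1×102 + 1
102 = 102×1 + 0
gcd(102, 103) = 1, so the inverse exists.
Back-substitute for 1:
1 = 1×103 − 1×102
So 102⁻¹ ≡ −1 ≡ 102 (mod 103).

102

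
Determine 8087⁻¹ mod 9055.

9055 = 1×8087 + 968
8087 = 8×968 + 343
968 = 2×343 + 282
343 = 1×282 + 61
282 = 4×61 + 38
61 = 1×38 + 23
38 = 1×23 + 15
23 = 1×15 + 8
15 = 1×8 + 7
8 = 1×7 + 1
7 = 7×1 + 0
gcd(8087, 9055) = 1, so the inverse exists.
Back-substitute for 1:
1 = 1×8 − 1×7
  = −1×15 + 2×8
  = 2×23 − 3×15
  = −3×38 + 5×23
  = 5×61 − 8×38
  = −8×282 + 37×61
  = 37×343 − 45×282
  = −45×968 + 127×343
  = 127×8087 − 1061×968
  = −1061×9055 + 1188×8087
So 8087⁻¹ ≡ 1188 (mod 9055).

1188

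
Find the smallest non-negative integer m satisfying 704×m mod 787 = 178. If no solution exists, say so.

709

gcd(704, 787) = 1, so a unique solution mod 787 exists.
704⁻¹ ≡ 256 (mod 787).
m ≡ 256×178 ≡ 709 (mod 787).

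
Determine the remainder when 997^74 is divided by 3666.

Using repeated squaring:
74 in binary is 1001010, i.e. 74 = 64 + 8 + 2.
997^1 ≡ 997 (mod 3666)
997^2 ≡ 997^2 = 994009 ≡ 523 (mod 3666)
997^4 ≡ 523^2 = 273529 ≡ 2245 (mod 3666)
997^8 ≡ 2245^2 = 5040025 ≡ 2941 (mod 3666)
997^16 ≡ 2941^2 = 8649481 ≡ 1387 (mod 3666)
997^32 ≡ 1387^2 = 1923769 ≡ 2785 (mod 3666)
997^64 ≡ 2785^2 = 7756225 ≡ 2635 (mod 3666)
997^74 = 997^64 · 997^8 · 997^2 ≡ 2635 · 2941 · 523 (mod 3666).
Accumulate the product:
2635 · 2941 = 7749535 ≡ 3277
3277 · 523 = 1713871 ≡ 1849

1849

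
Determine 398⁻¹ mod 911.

911 = 2·398 + 115
398 = 3·115 + 53
115 = 2·53 + 9
53 = 5·9 + 8
9 = 1·8 + 1
8 = 8·1 + 0
gcd(398, 911) = 1, so the inverse exists.
Bézout: 1 = 45·911 − 103·398.
So 398⁻¹ ≡ −103 ≡ 808 (mod 911).

808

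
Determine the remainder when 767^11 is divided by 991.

Compute successive squares:
767^1 ≡ 767 (mod 991)
767^2 ≡ 767^2 = 588289 ≡ 626 (mod 991)
767^4 ≡ 626^2 = 391876 ≡ 431 (mod 991)
767^8 ≡ 431^2 = 185761 ≡ 444 (mod 991)
767^11 = 767^8 × 767^2 × 767^1 ≡ 444 × 626 × 767 (mod 991).
Accumulate the product:
444 × 626 = 277944 ≡ 464
464 × 767 = 355888 ≡ 119

119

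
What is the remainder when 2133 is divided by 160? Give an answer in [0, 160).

53

2133 = 13*160 + 53, so 2133 ≡ 53 (mod 160).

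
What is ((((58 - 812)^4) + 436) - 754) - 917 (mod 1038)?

58 - 812 = -754 ≡ 284 (mod 1038)
(284)^4 ≡ 406 (mod 1038)
406 + 436 = 842
842 - 754 = 88
88 - 917 = -829 ≡ 209 (mod 1038)

209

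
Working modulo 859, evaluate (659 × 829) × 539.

724

659 × 829 = 546311 ≡ 846 (mod 859)
846 × 539 = 455994 ≡ 724 (mod 859)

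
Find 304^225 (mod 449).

145

225 in binary is 11100001, i.e. 225 = 128 + 64 + 32 + 1.
304^1 ≡ 304 (mod 449)
304^2 ≡ 304^2 = 92416 ≡ 371 (mod 449)
304^4 ≡ 371^2 = 137641 ≡ 247 (mod 449)
304^8 ≡ 247^2 = 61009 ≡ 394 (mod 449)
304^16 ≡ 394^2 = 155236 ≡ 331 (mod 449)
304^32 ≡ 331^2 = 109561 ≡ 5 (mod 449)
304^64 ≡ 5^2 = 25 (mod 449)
304^128 ≡ 25^2 = 625 ≡ 176 (mod 449)
304^225 = 304^128 · 304^64 · 304^32 · 304^1 ≡ 176 · 25 · 5 · 304 (mod 449).
Accumulate the product:
176 · 25 = 4400 ≡ 359
359 · 5 = 1795 ≡ 448
448 · 304 = 136192 ≡ 145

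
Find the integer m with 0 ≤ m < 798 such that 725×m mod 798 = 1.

Run the extended Euclidean algorithm:
798 = 1*725 + 73
725 = 9*73 + 68
73 = 1*68 + 5
68 = 13*5 + 3
5 = 1*3 + 2
3 = 1*2 + 1
2 = 2*1 + 0
gcd(725, 798) = 1, so the inverse exists.
Bézout: 1 = −288*798 + 317*725.
So 725⁻¹ ≡ 317 (mod 798).

317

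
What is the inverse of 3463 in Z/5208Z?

5208 = 1×3463 + 1745
3463 = 1×1745 + 1718
1745 = 1×1718 + 27
1718 = 63×27 + 17
27 = 1×17 + 10
17 = 1×10 + 7
10 = 1×7 + 3
7 = 2×3 + 1
3 = 3×1 + 0
gcd(3463, 5208) = 1, so the inverse exists.
Bézout: 1 = −1026×5208 + 1543×3463.
So 3463⁻¹ ≡ 1543 (mod 5208).

1543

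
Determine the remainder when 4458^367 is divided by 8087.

367 in binary is 101101111, i.e. 367 = 256 + 64 + 32 + 8 + 4 + 2 + 1.
4458^1 ≡ 4458 (mod 8087)
4458^2 ≡ 4458^2 = 19873764 ≡ 4005 (mod 8087)
4458^4 ≡ 4005^2 = 16040025 ≡ 3504 (mod 8087)
4458^8 ≡ 3504^2 = 12278016 ≡ 1950 (mod 8087)
4458^16 ≡ 1950^2 = 3802500 ≡ 1610 (mod 8087)
4458^32 ≡ 1610^2 = 2592100 ≡ 4260 (mod 8087)
4458^64 ≡ 4260^2 = 18147600 ≡ 372 (mod 8087)
4458^128 ≡ 372^2 = 138384 ≡ 905 (mod 8087)
4458^256 ≡ 905^2 = 819025 ≡ 2238 (mod 8087)
4458^367 = 4458^256 · 4458^64 · 4458^32 · 4458^8 · 4458^4 · 4458^2 · 4458^1 ≡ 2238 · 372 · 4260 · 1950 · 3504 · 4005 · 4458 (mod 8087).
Accumulate the product:
2238 · 372 = 832536 ≡ 7662
7662 · 4260 = 32640120 ≡ 988
988 · 1950 = 1926600 ≡ 1894
1894 · 3504 = 6636576 ≡ 5236
5236 · 4005 = 20970180 ≡ 589
589 · 4458 = 2625762 ≡ 5574

5574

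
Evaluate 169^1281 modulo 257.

169

1281 in binary is 10100000001, i.e. 1281 = 1024 + 256 + 1.
169^1 ≡ 169 (mod 257)
169^2 ≡ 169^2 = 28561 ≡ 34 (mod 257)
169^4 ≡ 34^2 = 1156 ≡ 128 (mod 257)
169^8 ≡ 128^2 = 16384 ≡ 193 (mod 257)
169^16 ≡ 193^2 = 37249 ≡ 241 (mod 257)
169^32 ≡ 241^2 = 58081 ≡ 256 (mod 257)
169^64 ≡ 256^2 = 65536 ≡ 1 (mod 257)
169^128 ≡ 1^2 = 1 (mod 257)
169^256 ≡ 1^2 = 1 (mod 257)
169^512 ≡ 1^2 = 1 (mod 257)
169^1024 ≡ 1^2 = 1 (mod 257)
169^1281 = 169^1024 × 169^256 × 169^1 ≡ 1 × 1 × 169 (mod 257).
Accumulate the product:
1 × 1 = 1
1 × 169 = 169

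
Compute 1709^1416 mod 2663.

2137

Using repeated squaring:
1416 in binary is 10110001000, i.e. 1416 = 1024 + 256 + 128 + 8.
1709^1 ≡ 1709 (mod 2663)
1709^2 ≡ 1709^2 = 2920681 ≡ 2033 (mod 2663)
1709^4 ≡ 2033^2 = 4133089 ≡ 113 (mod 2663)
1709^8 ≡ 113^2 = 12769 ≡ 2117 (mod 2663)
1709^16 ≡ 2117^2 = 4481689 ≡ 2523 (mod 2663)
1709^32 ≡ 2523^2 = 6365529 ≡ 959 (mod 2663)
1709^64 ≡ 959^2 = 919681 ≡ 946 (mod 2663)
1709^128 ≡ 946^2 = 894916 ≡ 148 (mod 2663)
1709^256 ≡ 148^2 = 21904 ≡ 600 (mod 2663)
1709^512 ≡ 600^2 = 360000 ≡ 495 (mod 2663)
1709^1024 ≡ 495^2 = 245025 ≡ 29 (mod 2663)
1709^1416 = 1709^1024 · 1709^256 · 1709^128 · 1709^8 ≡ 29 · 600 · 148 · 2117 (mod 2663).
Accumulate the product:
29 · 600 = 17400 ≡ 1422
1422 · 148 = 210456 ≡ 79
79 · 2117 = 167243 ≡ 2137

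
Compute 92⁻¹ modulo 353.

165

353 = 3*92 + 77
92 = 1*77 + 15
77 = 5*15 + 2
15 = 7*2 + 1
2 = 2*1 + 0
gcd(92, 353) = 1, so the inverse exists.
Bézout: 1 = −43*353 + 165*92.
So 92⁻¹ ≡ 165 (mod 353).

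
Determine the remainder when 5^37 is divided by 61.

37 in binary is 100101, i.e. 37 = 32 + 4 + 1.
5^1 ≡ 5 (mod 61)
5^2 ≡ 5^2 = 25 (mod 61)
5^4 ≡ 25^2 = 625 ≡ 15 (mod 61)
5^8 ≡ 15^2 = 225 ≡ 42 (mod 61)
5^16 ≡ 42^2 = 1764 ≡ 56 (mod 61)
5^32 ≡ 56^2 = 3136 ≡ 25 (mod 61)
5^37 = 5^32 × 5^4 × 5^1 ≡ 25 × 15 × 5 (mod 61).
Accumulate the product:
25 × 15 = 375 ≡ 9
9 × 5 = 45

45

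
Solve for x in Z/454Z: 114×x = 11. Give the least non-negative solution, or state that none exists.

gcd(114, 454) = 2, and 2 does not divide 11.
So the congruence has no solution.

no solution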